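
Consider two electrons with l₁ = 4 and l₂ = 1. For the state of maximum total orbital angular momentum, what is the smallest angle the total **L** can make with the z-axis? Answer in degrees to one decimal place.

θ_min ≈ 24.1°

L runs from |4 − 1| = 3 to 4 + 1 = 5.
L ∈ {3, 4, 5}.
The maximum is L = 5, with |L_tot| = ℏ√(5·6) = √30 ℏ.
The minimum angle with z is arccos(5/√30) ≈ 24.1°.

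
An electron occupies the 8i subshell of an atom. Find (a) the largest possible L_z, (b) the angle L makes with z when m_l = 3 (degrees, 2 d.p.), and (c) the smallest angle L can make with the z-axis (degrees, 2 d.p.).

L_z,max = 6ℏ; θ(m_l=3) ≈ 62.42°; θ_min ≈ 22.21°

The 8i subshell has l = 6.
L_z,max = lℏ = 6ℏ.
For m_l = 3: cos θ = 3/√42, θ ≈ 62.42°.
cos θ_min = 6/√42, so θ_min ≈ 22.21°.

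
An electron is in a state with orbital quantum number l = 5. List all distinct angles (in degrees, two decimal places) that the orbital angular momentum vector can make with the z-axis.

|L|² = l(l+1)ℏ² = 30ℏ², so |L| = √30 ℏ.
cos θ = m_l/√30 for each m_l ∈ {-5, -4, -3, -2, -1, 0, 1, 2, 3, 4, 5}.

θ ∈ {24.09°, 43.09°, 56.79°, 68.58°, 79.48°, 90.00°, 100.52°, 111.42°, 123.21°, 136.91°, 155.91°}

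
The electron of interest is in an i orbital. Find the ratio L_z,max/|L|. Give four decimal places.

An i state has l = 6.
|L| = √42 ℏ ≈ 6.4807ℏ, while L_z,max = lℏ = 6ℏ.
L_z,max/|L| = 6/√42 = 0.9258.

L_z,max/|L| = 0.9258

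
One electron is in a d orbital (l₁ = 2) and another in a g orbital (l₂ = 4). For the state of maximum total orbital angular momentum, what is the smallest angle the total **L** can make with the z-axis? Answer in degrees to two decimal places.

θ_min ≈ 22.21°

By the triangle rule, |l₁ − l₂| ≤ L ≤ l₁ + l₂.
L ∈ {2, 3, 4, 5, 6}.
The maximum is L = 6, with |L_tot| = ℏ√(6·7) = √42 ℏ.
The minimum angle with z is arccos(6/√42) ≈ 22.21°.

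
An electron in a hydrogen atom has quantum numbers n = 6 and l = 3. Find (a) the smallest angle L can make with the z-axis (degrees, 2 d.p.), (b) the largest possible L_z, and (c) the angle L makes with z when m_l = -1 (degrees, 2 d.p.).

cos θ_min = 3/√12, so θ_min ≈ 30.00°.
L_z,max = lℏ = 3ℏ.
For m_l = -1: cos θ = -1/√12, θ ≈ 106.78°.

θ_min ≈ 30.00°; L_z,max = 3ℏ; θ(m_l=-1) ≈ 106.78°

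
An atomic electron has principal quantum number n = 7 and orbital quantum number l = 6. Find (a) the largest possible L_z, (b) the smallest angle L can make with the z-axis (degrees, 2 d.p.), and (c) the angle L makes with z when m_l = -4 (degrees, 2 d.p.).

L_z,max = 6ℏ; θ_min ≈ 22.21°; θ(m_l=-4) ≈ 128.11°

L_z,max = lℏ = 6ℏ.
cos θ_min = 6/√42, so θ_min ≈ 22.21°.
For m_l = -4: cos θ = -4/√42, θ ≈ 128.11°.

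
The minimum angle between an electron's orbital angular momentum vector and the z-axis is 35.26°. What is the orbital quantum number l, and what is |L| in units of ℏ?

l = 2, |L| = √6 ℏ ≈ 2.449ℏ

cos θ_min = l/√(l(l+1)) = √(l/(l+1)), so l/(l+1) = cos²(35.26°) = 0.6667.
Thus l = 0.6667/(1 − 0.6667) ≈ 2.
Then |L| = ℏ√(2·3) = √6 ℏ.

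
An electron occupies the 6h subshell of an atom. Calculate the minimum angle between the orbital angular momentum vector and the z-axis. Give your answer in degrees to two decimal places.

θ_min ≈ 24.09°

For 6h, l = 5.
|L|² = l(l+1)ℏ² = 30ℏ², so |L| = √30 ℏ.
The smallest angle corresponds to the largest L_z, i.e. m_l = l = 5, giving L_z = 5ℏ.
cos θ_min = 5/√30, so θ_min ≈ 24.09°.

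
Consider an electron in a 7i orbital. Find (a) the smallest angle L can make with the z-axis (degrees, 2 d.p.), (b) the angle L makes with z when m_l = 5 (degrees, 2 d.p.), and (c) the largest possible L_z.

θ_min ≈ 22.21°; θ(m_l=5) ≈ 39.51°; L_z,max = 6ℏ

The 7i subshell has l = 6.
cos θ_min = 6/√42, so θ_min ≈ 22.21°.
For m_l = 5: cos θ = 5/√42, θ ≈ 39.51°.
L_z,max = lℏ = 6ℏ.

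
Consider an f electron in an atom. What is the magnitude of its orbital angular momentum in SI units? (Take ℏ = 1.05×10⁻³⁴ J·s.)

The letter f corresponds to l = 3.
|L| = ℏ√(l(l+1)) = ℏ√(3·4) = 2√3 ℏ
Numerically, |L| = 3.464 × (1.05×10⁻³⁴ J·s) = 3.64×10⁻³⁴ J·s.

|L| = 3.64×10⁻³⁴ J·s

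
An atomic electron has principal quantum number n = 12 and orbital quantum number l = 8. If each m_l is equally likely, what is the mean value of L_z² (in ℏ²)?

⟨L_z²⟩ = 24 ℏ²

m_l runs from −8 to 8, i.e. {-8, -7, -6, -5, -4, -3, -2, -1, 0, 1, 2, 3, 4, 5, 6, 7, 8}.
Average of L_z² over 17 states: 408/17 ℏ² = 24 ℏ².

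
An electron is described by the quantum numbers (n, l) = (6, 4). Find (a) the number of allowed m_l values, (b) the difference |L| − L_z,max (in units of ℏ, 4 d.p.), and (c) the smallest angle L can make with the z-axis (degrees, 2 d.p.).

There are 2l+1 = 9 values of m_l.
|L| − L_z,max = (2√5 − 4)ℏ ≈ 0.4721ℏ.
cos θ_min = 4/√20, so θ_min ≈ 26.57°.

9 values; |L|−L_z,max ≈ 0.4721ℏ; θ_min ≈ 26.57°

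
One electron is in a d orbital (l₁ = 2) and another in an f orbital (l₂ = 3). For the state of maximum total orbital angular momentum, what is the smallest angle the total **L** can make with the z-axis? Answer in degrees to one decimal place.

L runs from |2 − 3| = 1 to 2 + 3 = 5.
So L can be 1, 2, 3, 4, 5.
The maximum is L = 5, with |L_tot| = ℏ√(5·6) = √30 ℏ.
The minimum angle with z is arccos(5/√30) ≈ 24.1°.

θ_min ≈ 24.1°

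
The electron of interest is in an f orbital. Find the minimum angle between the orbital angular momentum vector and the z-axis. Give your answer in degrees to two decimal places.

θ_min ≈ 30.00°

F corresponds to l = 3.
|L| = √(l(l+1)) ℏ = 2√3 ℏ.
The smallest angle corresponds to the largest L_z, i.e. m_l = l = 3, giving L_z = 3ℏ.
cos θ_min = 3/√12, so θ_min ≈ 30.00°.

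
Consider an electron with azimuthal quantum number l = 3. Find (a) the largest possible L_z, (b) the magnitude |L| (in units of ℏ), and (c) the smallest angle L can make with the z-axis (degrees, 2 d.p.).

L_z,max = lℏ = 3ℏ.
|L| = ℏ√(3·4) = 2√3 ℏ ≈ 3.464ℏ.
cos θ_min = 3/√12, so θ_min ≈ 30.00°.

L_z,max = 3ℏ; |L| = 2√3 ℏ ≈ 3.464ℏ; θ_min ≈ 30.00°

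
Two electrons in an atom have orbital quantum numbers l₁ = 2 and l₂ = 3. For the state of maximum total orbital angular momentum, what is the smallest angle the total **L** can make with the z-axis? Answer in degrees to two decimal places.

θ_min ≈ 24.09°

L runs from |2 − 3| = 1 to 2 + 3 = 5.
Allowed values: L = 1, 2, 3, 4, 5.
The maximum is L = 5, with |L_tot| = ℏ√(5·6) = √30 ℏ.
The minimum angle with z is arccos(5/√30) ≈ 24.09°.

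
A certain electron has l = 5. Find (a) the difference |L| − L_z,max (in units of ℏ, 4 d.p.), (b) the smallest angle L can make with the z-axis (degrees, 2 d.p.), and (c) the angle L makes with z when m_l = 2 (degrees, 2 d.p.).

|L| − L_z,max = (√30 − 5)ℏ ≈ 0.4772ℏ.
cos θ_min = 5/√30, so θ_min ≈ 24.09°.
For m_l = 2: cos θ = 2/√30, θ ≈ 68.58°.

|L|−L_z,max ≈ 0.4772ℏ; θ_min ≈ 24.09°; θ(m_l=2) ≈ 68.58°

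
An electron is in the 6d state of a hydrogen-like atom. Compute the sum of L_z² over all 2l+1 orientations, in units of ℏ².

Σ(L_z)² = 10 ℏ²

The 6d subshell has l = 2.
m_l runs from −2 to 2, i.e. {-2, -1, 0, 1, 2}.
Σ m_l² = 2·(1 + 4) = 10.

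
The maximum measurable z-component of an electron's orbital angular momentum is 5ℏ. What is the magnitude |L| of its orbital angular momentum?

L_z,max = lℏ, so l = 5.
|L| = ℏ√(l(l+1)) = √30 ℏ.

|L| = √30 ℏ ≈ 5.477ℏ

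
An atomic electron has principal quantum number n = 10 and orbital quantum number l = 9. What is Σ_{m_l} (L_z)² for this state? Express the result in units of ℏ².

Σ(L_z)² = 570 ℏ²

m_l runs from −9 to 9, i.e. {-9, -8, -7, -6, -5, -4, -3, -2, -1, 0, 1, 2, 3, 4, 5, 6, 7, 8, 9}.
Σ m_l² = l(l+1)(2l+1)/3 = 9·10·19/3 = 570.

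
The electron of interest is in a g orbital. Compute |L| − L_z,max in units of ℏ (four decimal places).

For a g orbital, l = 4.
|L| = 2√5 ℏ ≈ 4.4721ℏ, while L_z,max = lℏ = 4ℏ.
The difference is (2√5 − 4)ℏ ≈ 0.4721ℏ.

|L| − L_z,max ≈ 0.4721ℏ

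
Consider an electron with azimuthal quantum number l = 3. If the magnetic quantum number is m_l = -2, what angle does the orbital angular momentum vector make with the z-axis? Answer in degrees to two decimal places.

θ ≈ 125.26°

|L|² = l(l+1)ℏ² = 12ℏ², so |L| = 2√3 ℏ.
L_z = m_l ℏ = −2ℏ.
cos θ = L_z/|L| = -2/√12, so θ ≈ 125.26°.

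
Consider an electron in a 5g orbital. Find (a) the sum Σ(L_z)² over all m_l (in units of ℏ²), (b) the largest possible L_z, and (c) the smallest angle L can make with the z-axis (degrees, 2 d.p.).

For 5g, l = 4.
Σ m_l² = 60, so Σ(L_z)² = 60 ℏ².
L_z,max = lℏ = 4ℏ.
cos θ_min = 4/√20, so θ_min ≈ 26.57°.

Σ(L_z)² = 60 ℏ²; L_z,max = 4ℏ; θ_min ≈ 26.57°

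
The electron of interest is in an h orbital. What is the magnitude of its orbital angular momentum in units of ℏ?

|L| = √30 ℏ ≈ 5.477ℏ

For an h orbital, l = 5.
|L| = ℏ√(l(l+1)) = ℏ√(5·6) = √30 ℏ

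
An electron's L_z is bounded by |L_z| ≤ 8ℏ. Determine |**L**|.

|L| = 6√2 ℏ ≈ 8.485ℏ

L_z,max = lℏ, so l = 8.
Then |L| = ℏ√(8·9) = 6√2 ℏ.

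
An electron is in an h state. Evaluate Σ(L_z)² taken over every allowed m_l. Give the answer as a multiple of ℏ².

Σ(L_z)² = 110 ℏ²

The letter h corresponds to l = 5.
m_l runs from −5 to 5, i.e. {-5, -4, -3, -2, -1, 0, 1, 2, 3, 4, 5}.
Σ m_l² = 2·(1 + 4 + 9 + 16 + 25) = 110.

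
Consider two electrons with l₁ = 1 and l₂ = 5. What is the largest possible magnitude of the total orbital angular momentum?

|L_tot|_max = √42 ℏ ≈ 6.481ℏ

By the triangle rule, |l₁ − l₂| ≤ L ≤ l₁ + l₂.
L ∈ {4, 5, 6}.
The largest magnitude corresponds to L = 6: |L_tot| = ℏ√(6·7) = √42 ℏ.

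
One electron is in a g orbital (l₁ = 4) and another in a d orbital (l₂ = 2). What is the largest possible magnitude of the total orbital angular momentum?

|L_tot|_max = √42 ℏ ≈ 6.481ℏ

By the triangle rule, |l₁ − l₂| ≤ L ≤ l₁ + l₂.
L ∈ {2, 3, 4, 5, 6}.
The largest magnitude corresponds to L = 6: |L_tot| = ℏ√(6·7) = √42 ℏ.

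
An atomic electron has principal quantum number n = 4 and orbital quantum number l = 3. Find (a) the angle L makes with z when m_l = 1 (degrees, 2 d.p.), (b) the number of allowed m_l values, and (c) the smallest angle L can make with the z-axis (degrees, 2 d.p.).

θ(m_l=1) ≈ 73.22°; 7 values; θ_min ≈ 30.00°

For m_l = 1: cos θ = 1/√12, θ ≈ 73.22°.
There are 2l+1 = 7 values of m_l.
cos θ_min = 3/√12, so θ_min ≈ 30.00°.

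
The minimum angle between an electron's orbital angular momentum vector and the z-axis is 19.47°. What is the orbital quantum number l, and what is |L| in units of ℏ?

At minimum angle, m_l = l, so cos θ = l/√(l(l+1)); cos²θ = l/(l+1) = 0.8889.
Thus l = 0.8889/(1 − 0.8889) ≈ 8.
Then |L| = ℏ√(8·9) = 6√2 ℏ.

l = 8, |L| = 6√2 ℏ ≈ 8.485ℏ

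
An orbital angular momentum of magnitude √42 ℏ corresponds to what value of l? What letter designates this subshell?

l = 6 (i orbital)

(|L|/ℏ)² = l(l+1) = 42.
l² + l − 42 = 0 ⇒ l = 6.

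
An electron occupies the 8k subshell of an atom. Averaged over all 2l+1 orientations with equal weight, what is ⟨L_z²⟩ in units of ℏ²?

⟨L_z²⟩ = 18.67 ℏ²

8k means n = 8, l = 7.
m_l ∈ {-7, -6, -5, -4, -3, -2, -1, 0, 1, 2, 3, 4, 5, 6, 7}.
Average of L_z² over 15 states: 280/15 ℏ² = 18.67 ℏ².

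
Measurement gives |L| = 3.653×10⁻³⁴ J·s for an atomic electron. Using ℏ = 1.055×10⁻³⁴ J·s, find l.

|L|/ℏ = (3.653×10⁻³⁴)/(1.055×10⁻³⁴) ≈ 3.463.
(|L|/ℏ)² = l(l+1) ≈ 11.99 ⇒ l = 3.

l = 3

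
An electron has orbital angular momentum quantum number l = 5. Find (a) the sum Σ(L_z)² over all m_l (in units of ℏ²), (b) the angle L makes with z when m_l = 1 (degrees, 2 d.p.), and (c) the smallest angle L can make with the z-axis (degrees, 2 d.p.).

Σ(L_z)² = 110 ℏ²; θ(m_l=1) ≈ 79.48°; θ_min ≈ 24.09°

Σ m_l² = 110, so Σ(L_z)² = 110 ℏ².
For m_l = 1: cos θ = 1/√30, θ ≈ 79.48°.
cos θ_min = 5/√30, so θ_min ≈ 24.09°.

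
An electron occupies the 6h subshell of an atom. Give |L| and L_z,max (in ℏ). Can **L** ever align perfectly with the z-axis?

The 6h subshell has l = 5.
|L| = √30 ℏ ≈ 5.4772ℏ, while L_z,max = lℏ = 5ℏ.
Since |L| > L_z,max, the vector can never point exactly along z; the closest it comes is θ_min = arccos(5/√30) ≈ 24.1°.

No: L_z,max = 5ℏ < |L| = √30 ℏ ≈ 5.477ℏ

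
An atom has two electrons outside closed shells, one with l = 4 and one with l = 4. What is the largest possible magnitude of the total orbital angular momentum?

|L_tot|_max = 6√2 ℏ ≈ 8.485ℏ

L runs from |4 − 4| = 0 to 4 + 4 = 8.
So L can be 0, 1, 2, 3, 4, 5, 6, 7, 8.
The largest magnitude corresponds to L = 8: |L_tot| = ℏ√(8·9) = 6√2 ℏ.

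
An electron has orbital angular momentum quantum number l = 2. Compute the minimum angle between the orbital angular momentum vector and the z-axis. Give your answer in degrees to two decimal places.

θ_min ≈ 35.26°

|L| = ℏ√(l(l+1)) = √6 ℏ.
The smallest angle corresponds to the largest L_z, i.e. m_l = l = 2, giving L_z = 2ℏ.
cos θ_min = 2/√6, so θ_min ≈ 35.26°.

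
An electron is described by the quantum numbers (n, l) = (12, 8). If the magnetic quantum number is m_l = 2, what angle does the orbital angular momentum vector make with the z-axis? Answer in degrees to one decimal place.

θ ≈ 76.4°

|L| = √(l(l+1)) ℏ = 6√2 ℏ.
L_z = m_l ℏ = 2ℏ.
cos θ = L_z/|L| = 2/√72, so θ ≈ 76.4°.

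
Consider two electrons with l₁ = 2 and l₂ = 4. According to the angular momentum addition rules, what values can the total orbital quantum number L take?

The total orbital quantum number L ranges from |l₁ − l₂| to l₁ + l₂ in integer steps.
L ∈ {2, 3, 4, 5, 6}.

L = 2, 3, 4, 5, 6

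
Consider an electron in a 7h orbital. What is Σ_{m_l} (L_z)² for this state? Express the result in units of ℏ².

For 7h, l = 5.
m_l runs from −5 to 5, i.e. {-5, -4, -3, -2, -1, 0, 1, 2, 3, 4, 5}.
Σ m_l² = 2·(1 + 4 + 9 + 16 + 25) = 110.

Σ(L_z)² = 110 ℏ²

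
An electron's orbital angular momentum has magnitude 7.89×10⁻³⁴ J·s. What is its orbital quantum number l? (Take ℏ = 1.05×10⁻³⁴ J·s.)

Dividing by ℏ: |L|/ℏ ≈ 7.514.
l(l+1) ≈ 7.514² ≈ 56.46, so l = 7.

l = 7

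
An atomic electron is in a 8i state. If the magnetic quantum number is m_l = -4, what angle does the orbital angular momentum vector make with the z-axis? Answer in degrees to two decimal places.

The 8i subshell has l = 6.
|L| = ℏ√(l(l+1)) = √42 ℏ.
L_z = m_l ℏ = −4ℏ.
cos θ = L_z/|L| = -4/√42, so θ ≈ 128.11°.

θ ≈ 128.11°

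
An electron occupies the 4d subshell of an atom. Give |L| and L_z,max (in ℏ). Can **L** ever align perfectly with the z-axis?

The 4d subshell has l = 2.
|L| = √6 ℏ ≈ 2.4495ℏ, while L_z,max = lℏ = 2ℏ.
Since |L| > L_z,max, the vector can never point exactly along z; the closest it comes is θ_min = arccos(2/√6) ≈ 35.3°.

No: L_z,max = 2ℏ < |L| = √6 ℏ ≈ 2.449ℏ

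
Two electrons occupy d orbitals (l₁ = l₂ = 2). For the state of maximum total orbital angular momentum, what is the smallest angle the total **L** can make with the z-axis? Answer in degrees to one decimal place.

L runs from |2 − 2| = 0 to 2 + 2 = 4.
L ∈ {0, 1, 2, 3, 4}.
The maximum is L = 4, with |L_tot| = ℏ√(4·5) = 2√5 ℏ.
The minimum angle with z is arccos(4/√20) ≈ 26.6°.

θ_min ≈ 26.6°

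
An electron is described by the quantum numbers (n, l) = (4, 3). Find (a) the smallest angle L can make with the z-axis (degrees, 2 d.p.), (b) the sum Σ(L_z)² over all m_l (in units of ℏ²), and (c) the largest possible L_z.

θ_min ≈ 30.00°; Σ(L_z)² = 28 ℏ²; L_z,max = 3ℏ

cos θ_min = 3/√12, so θ_min ≈ 30.00°.
Σ m_l² = 28, so Σ(L_z)² = 28 ℏ².
L_z,max = lℏ = 3ℏ.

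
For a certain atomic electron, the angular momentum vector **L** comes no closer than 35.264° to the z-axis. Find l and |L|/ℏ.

l = 2, |L| = √6 ℏ ≈ 2.449ℏ

At minimum angle, m_l = l, so cos θ = l/√(l(l+1)); cos²θ = l/(l+1) = 0.6667.
l = cos²θ/sin²θ ≈ 2.
Then |L| = ℏ√(2·3) = √6 ℏ.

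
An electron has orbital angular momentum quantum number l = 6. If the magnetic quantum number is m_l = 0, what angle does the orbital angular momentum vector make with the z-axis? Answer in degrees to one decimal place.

θ ≈ 90.0°

|L|² = l(l+1)ℏ² = 42ℏ², so |L| = √42 ℏ.
L_z = m_l ℏ = 0ℏ.
cos θ = L_z/|L| = 0/√42, so θ ≈ 90.0°.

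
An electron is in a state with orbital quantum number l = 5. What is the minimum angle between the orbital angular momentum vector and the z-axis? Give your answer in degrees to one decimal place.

|L| = ℏ√(l(l+1)) = √30 ℏ.
The smallest angle corresponds to the largest L_z, i.e. m_l = l = 5, giving L_z = 5ℏ.
cos θ_min = 5/√30, so θ_min ≈ 24.1°.

θ_min ≈ 24.1°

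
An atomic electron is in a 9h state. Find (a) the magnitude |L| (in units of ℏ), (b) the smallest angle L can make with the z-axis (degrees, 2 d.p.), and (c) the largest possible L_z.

|L| = √30 ℏ ≈ 5.477ℏ; θ_min ≈ 24.09°; L_z,max = 5ℏ

9h means n = 9, l = 5.
|L| = ℏ√(5·6) = √30 ℏ ≈ 5.477ℏ.
cos θ_min = 5/√30, so θ_min ≈ 24.09°.
L_z,max = lℏ = 5ℏ.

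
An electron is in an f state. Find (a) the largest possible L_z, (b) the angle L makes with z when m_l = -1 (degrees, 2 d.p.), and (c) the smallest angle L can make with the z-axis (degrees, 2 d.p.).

L_z,max = 3ℏ; θ(m_l=-1) ≈ 106.78°; θ_min ≈ 30.00°

For an f orbital, l = 3.
L_z,max = lℏ = 3ℏ.
For m_l = -1: cos θ = -1/√12, θ ≈ 106.78°.
cos θ_min = 3/√12, so θ_min ≈ 30.00°.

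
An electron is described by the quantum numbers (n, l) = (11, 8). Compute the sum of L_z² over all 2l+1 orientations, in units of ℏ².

Σ(L_z)² = 408 ℏ²

The allowed m_l values are -8, -7, -6, -5, -4, -3, -2, -1, 0, 1, 2, 3, 4, 5, 6, 7, 8.
Σ m_l² = l(l+1)(2l+1)/3 = 8·9·17/3 = 408.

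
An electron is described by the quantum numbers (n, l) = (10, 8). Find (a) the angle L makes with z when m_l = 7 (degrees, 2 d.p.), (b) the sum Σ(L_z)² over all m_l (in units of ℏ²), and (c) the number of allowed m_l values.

For m_l = 7: cos θ = 7/√72, θ ≈ 34.42°.
Σ m_l² = 408, so Σ(L_z)² = 408 ℏ².
There are 2l+1 = 17 values of m_l.

θ(m_l=7) ≈ 34.42°; Σ(L_z)² = 408 ℏ²; 17 values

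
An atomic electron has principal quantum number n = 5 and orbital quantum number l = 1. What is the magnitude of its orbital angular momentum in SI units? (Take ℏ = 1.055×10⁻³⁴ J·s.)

|L| = ℏ√(l(l+1)) = ℏ√(1·2) = √2 ℏ
Numerically, |L| = 1.414 × (1.055×10⁻³⁴ J·s) = 1.492×10⁻³⁴ J·s.

|L| = 1.492×10⁻³⁴ J·s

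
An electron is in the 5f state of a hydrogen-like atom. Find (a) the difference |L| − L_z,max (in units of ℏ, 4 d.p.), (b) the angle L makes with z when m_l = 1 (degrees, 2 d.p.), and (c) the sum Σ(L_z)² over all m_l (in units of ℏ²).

For 5f, l = 3.
|L| − L_z,max = (2√3 − 3)ℏ ≈ 0.4641ℏ.
For m_l = 1: cos θ = 1/√12, θ ≈ 73.22°.
Σ m_l² = 28, so Σ(L_z)² = 28 ℏ².

|L|−L_z,max ≈ 0.4641ℏ; θ(m_l=1) ≈ 73.22°; Σ(L_z)² = 28 ℏ²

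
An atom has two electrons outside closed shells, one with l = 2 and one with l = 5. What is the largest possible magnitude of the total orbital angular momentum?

|L_tot|_max = 2√14 ℏ ≈ 7.483ℏ

L runs from |2 − 5| = 3 to 2 + 5 = 7.
So L can be 3, 4, 5, 6, 7.
The largest magnitude corresponds to L = 7: |L_tot| = ℏ√(7·8) = 2√14 ℏ.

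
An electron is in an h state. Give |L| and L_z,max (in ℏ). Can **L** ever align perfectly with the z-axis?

An h state has l = 5.
|L| = √30 ℏ ≈ 5.4772ℏ, while L_z,max = lℏ = 5ℏ.
Since |L| > L_z,max, the vector can never point exactly along z; the closest it comes is θ_min = arccos(5/√30) ≈ 24.1°.

No: L_z,max = 5ℏ < |L| = √30 ℏ ≈ 5.477ℏ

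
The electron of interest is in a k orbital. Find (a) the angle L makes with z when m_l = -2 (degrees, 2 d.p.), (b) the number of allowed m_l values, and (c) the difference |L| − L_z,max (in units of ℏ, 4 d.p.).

θ(m_l=-2) ≈ 105.50°; 15 values; |L|−L_z,max ≈ 0.4833ℏ

For a k orbital, l = 7.
For m_l = -2: cos θ = -2/√56, θ ≈ 105.50°.
There are 2l+1 = 15 values of m_l.
|L| − L_z,max = (2√14 − 7)ℏ ≈ 0.4833ℏ.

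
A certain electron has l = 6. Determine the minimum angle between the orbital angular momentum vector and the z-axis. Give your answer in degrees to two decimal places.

θ_min ≈ 22.21°

|L| = ℏ√(l(l+1)) = √42 ℏ.
The smallest angle corresponds to the largest L_z, i.e. m_l = l = 6, giving L_z = 6ℏ.
cos θ_min = 6/√42, so θ_min ≈ 22.21°.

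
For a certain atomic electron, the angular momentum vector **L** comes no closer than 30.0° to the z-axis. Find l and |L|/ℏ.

cos θ_min = l/√(l(l+1)) = √(l/(l+1)), so l/(l+1) = cos²(30.0°) = 0.7500.
l = cos²θ/sin²θ ≈ 3.
Then |L| = ℏ√(3·4) = 2√3 ℏ.

l = 3, |L| = 2√3 ℏ ≈ 3.464ℏ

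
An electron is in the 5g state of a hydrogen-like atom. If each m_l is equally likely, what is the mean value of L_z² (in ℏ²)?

⟨L_z²⟩ = 6.667 ℏ²

For 5g, l = 4.
m_l ∈ {-4, -3, -2, -1, 0, 1, 2, 3, 4}.
⟨L_z²⟩ = ℏ²·l(l+1)/3 = 6.667ℏ².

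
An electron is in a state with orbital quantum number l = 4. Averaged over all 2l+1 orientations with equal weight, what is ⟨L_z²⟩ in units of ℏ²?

The allowed m_l values are -4, -3, -2, -1, 0, 1, 2, 3, 4.
⟨L_z²⟩ = ℏ²·(Σ m_l²)/(2l+1) = ℏ²·60/9 = 6.667ℏ².

⟨L_z²⟩ = 6.667 ℏ²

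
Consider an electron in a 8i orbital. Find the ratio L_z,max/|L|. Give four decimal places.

For 8i, l = 6.
|L| = √42 ℏ ≈ 6.4807ℏ, while L_z,max = lℏ = 6ℏ.
L_z,max/|L| = 6/√42 = 0.9258.

L_z,max/|L| = 0.9258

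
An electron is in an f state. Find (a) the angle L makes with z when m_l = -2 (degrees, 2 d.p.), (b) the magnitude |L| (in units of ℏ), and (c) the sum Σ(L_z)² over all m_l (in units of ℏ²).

An f state has l = 3.
For m_l = -2: cos θ = -2/√12, θ ≈ 125.26°.
|L| = ℏ√(3·4) = 2√3 ℏ ≈ 3.464ℏ.
Σ m_l² = 28, so Σ(L_z)² = 28 ℏ².

θ(m_l=-2) ≈ 125.26°; |L| = 2√3 ℏ ≈ 3.464ℏ; Σ(L_z)² = 28 ℏ²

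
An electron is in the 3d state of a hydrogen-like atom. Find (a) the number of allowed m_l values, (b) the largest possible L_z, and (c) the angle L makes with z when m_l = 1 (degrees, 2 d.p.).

The 3d subshell has l = 2.
There are 2l+1 = 5 values of m_l.
L_z,max = lℏ = 2ℏ.
For m_l = 1: cos θ = 1/√6, θ ≈ 65.91°.

5 values; L_z,max = 2ℏ; θ(m_l=1) ≈ 65.91°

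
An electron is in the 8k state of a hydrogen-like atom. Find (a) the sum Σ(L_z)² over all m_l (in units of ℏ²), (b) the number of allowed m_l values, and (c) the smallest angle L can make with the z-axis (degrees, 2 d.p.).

8k means n = 8, l = 7.
Σ m_l² = 280, so Σ(L_z)² = 280 ℏ².
There are 2l+1 = 15 values of m_l.
cos θ_min = 7/√56, so θ_min ≈ 20.70°.

Σ(L_z)² = 280 ℏ²; 15 values; θ_min ≈ 20.70°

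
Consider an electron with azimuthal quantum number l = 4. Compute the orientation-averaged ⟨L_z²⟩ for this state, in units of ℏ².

m_l runs from −4 to 4, i.e. {-4, -3, -2, -1, 0, 1, 2, 3, 4}.
⟨L_z²⟩ = ℏ²·(Σ m_l²)/(2l+1) = ℏ²·60/9 = 6.667ℏ².

⟨L_z²⟩ = 6.667 ℏ²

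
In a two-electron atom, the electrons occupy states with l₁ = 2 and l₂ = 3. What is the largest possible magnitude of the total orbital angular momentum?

The total orbital quantum number L ranges from |l₁ − l₂| to l₁ + l₂ in integer steps.
Allowed values: L = 1, 2, 3, 4, 5.
The largest magnitude corresponds to L = 5: |L_tot| = ℏ√(5·6) = √30 ℏ.

|L_tot|_max = √30 ℏ ≈ 5.477ℏ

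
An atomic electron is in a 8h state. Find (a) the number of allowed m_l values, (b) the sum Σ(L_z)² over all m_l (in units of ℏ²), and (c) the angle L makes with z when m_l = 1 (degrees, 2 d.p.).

11 values; Σ(L_z)² = 110 ℏ²; θ(m_l=1) ≈ 79.48°

The 8h subshell has l = 5.
There are 2l+1 = 11 values of m_l.
Σ m_l² = 110, so Σ(L_z)² = 110 ℏ².
For m_l = 1: cos θ = 1/√30, θ ≈ 79.48°.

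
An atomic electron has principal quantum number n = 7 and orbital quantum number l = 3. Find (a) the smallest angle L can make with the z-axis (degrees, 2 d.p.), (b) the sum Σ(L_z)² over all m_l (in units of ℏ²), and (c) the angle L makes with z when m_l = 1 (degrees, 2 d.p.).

θ_min ≈ 30.00°; Σ(L_z)² = 28 ℏ²; θ(m_l=1) ≈ 73.22°

cos θ_min = 3/√12, so θ_min ≈ 30.00°.
Σ m_l² = 28, so Σ(L_z)² = 28 ℏ².
For m_l = 1: cos θ = 1/√12, θ ≈ 73.22°.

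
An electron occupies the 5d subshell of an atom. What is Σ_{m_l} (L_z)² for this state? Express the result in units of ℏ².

For 5d, l = 2.
The allowed m_l values are -2, -1, 0, 1, 2.
Σ m_l² = 2·(1 + 4) = 10.

Σ(L_z)² = 10 ℏ²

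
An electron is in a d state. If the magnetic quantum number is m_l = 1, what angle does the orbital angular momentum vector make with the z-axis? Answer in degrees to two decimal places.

For a d orbital, l = 2.
|L|² = l(l+1)ℏ² = 6ℏ², so |L| = √6 ℏ.
L_z = m_l ℏ = 1ℏ.
cos θ = L_z/|L| = 1/√6, so θ ≈ 65.91°.

θ ≈ 65.91°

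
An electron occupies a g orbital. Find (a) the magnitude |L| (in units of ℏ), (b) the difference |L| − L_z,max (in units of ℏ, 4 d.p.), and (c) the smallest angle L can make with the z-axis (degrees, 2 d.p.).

The letter g corresponds to l = 4.
|L| = ℏ√(4·5) = 2√5 ℏ ≈ 4.472ℏ.
|L| − L_z,max = (2√5 − 4)ℏ ≈ 0.4721ℏ.
cos θ_min = 4/√20, so θ_min ≈ 26.57°.

|L| = 2√5 ℏ ≈ 4.472ℏ; |L|−L_z,max ≈ 0.4721ℏ; θ_min ≈ 26.57°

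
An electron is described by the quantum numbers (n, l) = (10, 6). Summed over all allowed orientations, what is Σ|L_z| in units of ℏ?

The allowed m_l values are -6, -5, -4, -3, -2, -1, 0, 1, 2, 3, 4, 5, 6.
Σ|m_l| = l(l+1) = 42.

Σ|L_z| = 42 ℏ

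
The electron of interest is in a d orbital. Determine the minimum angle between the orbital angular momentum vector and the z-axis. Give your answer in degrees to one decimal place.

θ_min ≈ 35.3°

A d state has l = 2.
|L| = ℏ√(l(l+1)) = √6 ℏ.
The smallest angle corresponds to the largest L_z, i.e. m_l = l = 2, giving L_z = 2ℏ.
cos θ_min = 2/√6, so θ_min ≈ 35.3°.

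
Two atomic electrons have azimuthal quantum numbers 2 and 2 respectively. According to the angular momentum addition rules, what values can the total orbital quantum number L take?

L runs from |2 − 2| = 0 to 2 + 2 = 4.
So L can be 0, 1, 2, 3, 4.

L = 0, 1, 2, 3, 4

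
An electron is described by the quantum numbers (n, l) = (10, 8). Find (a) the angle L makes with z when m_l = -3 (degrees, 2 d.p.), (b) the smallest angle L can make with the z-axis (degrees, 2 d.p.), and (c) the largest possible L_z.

θ(m_l=-3) ≈ 110.70°; θ_min ≈ 19.47°; L_z,max = 8ℏ

For m_l = -3: cos θ = -3/√72, θ ≈ 110.70°.
cos θ_min = 8/√72, so θ_min ≈ 19.47°.
L_z,max = lℏ = 8ℏ.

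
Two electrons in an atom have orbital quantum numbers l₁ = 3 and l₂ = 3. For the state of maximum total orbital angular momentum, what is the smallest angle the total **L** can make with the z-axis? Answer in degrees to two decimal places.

By the triangle rule, |l₁ − l₂| ≤ L ≤ l₁ + l₂.
So L can be 0, 1, 2, 3, 4, 5, 6.
The maximum is L = 6, with |L_tot| = ℏ√(6·7) = √42 ℏ.
The minimum angle with z is arccos(6/√42) ≈ 22.21°.

θ_min ≈ 22.21°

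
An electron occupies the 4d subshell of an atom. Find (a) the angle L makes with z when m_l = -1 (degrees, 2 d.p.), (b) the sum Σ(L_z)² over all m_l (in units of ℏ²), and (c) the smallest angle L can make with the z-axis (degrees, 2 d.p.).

4d means n = 4, l = 2.
For m_l = -1: cos θ = -1/√6, θ ≈ 114.09°.
Σ m_l² = 10, so Σ(L_z)² = 10 ℏ².
cos θ_min = 2/√6, so θ_min ≈ 35.26°.

θ(m_l=-1) ≈ 114.09°; Σ(L_z)² = 10 ℏ²; θ_min ≈ 35.26°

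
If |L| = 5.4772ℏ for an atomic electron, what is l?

(|L|/ℏ)² = l(l+1) = 30.
l² + l − 30 = 0 ⇒ l = 5.

l = 5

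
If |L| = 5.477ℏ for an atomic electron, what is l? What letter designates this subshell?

l = 5 (h orbital)

Since |L|² = l(l+1)ℏ², l(l+1) = 30.
Solving: l = 5.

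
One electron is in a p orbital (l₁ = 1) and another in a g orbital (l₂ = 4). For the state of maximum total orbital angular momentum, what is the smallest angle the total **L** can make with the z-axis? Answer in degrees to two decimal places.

θ_min ≈ 24.09°

By the triangle rule, |l₁ − l₂| ≤ L ≤ l₁ + l₂.
L ∈ {3, 4, 5}.
The maximum is L = 5, with |L_tot| = ℏ√(5·6) = √30 ℏ.
The minimum angle with z is arccos(5/√30) ≈ 24.09°.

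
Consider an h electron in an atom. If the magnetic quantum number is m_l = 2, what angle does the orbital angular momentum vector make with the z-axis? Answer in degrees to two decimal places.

For an h orbital, l = 5.
|L|² = l(l+1)ℏ² = 30ℏ², so |L| = √30 ℏ.
L_z = m_l ℏ = 2ℏ.
cos θ = L_z/|L| = 2/√30, so θ ≈ 68.58°.

θ ≈ 68.58°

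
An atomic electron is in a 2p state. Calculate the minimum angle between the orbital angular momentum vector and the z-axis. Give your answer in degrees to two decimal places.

For 2p, l = 1.
|L|² = l(l+1)ℏ² = 2ℏ², so |L| = √2 ℏ.
The smallest angle corresponds to the largest L_z, i.e. m_l = l = 1, giving L_z = 1ℏ.
cos θ_min = 1/√2, so θ_min ≈ 45.00°.

θ_min ≈ 45.00°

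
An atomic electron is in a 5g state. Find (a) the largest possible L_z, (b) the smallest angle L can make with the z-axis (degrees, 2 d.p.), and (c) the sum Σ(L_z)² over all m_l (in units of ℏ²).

L_z,max = 4ℏ; θ_min ≈ 26.57°; Σ(L_z)² = 60 ℏ²

The 5g subshell has l = 4.
L_z,max = lℏ = 4ℏ.
cos θ_min = 4/√20, so θ_min ≈ 26.57°.
Σ m_l² = 60, so Σ(L_z)² = 60 ℏ².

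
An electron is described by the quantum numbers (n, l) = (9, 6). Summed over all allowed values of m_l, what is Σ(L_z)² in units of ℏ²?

m_l ∈ {-6, -5, -4, -3, -2, -1, 0, 1, 2, 3, 4, 5, 6}.
Σ m_l² = l(l+1)(2l+1)/3 = 6·7·13/3 = 182.

Σ(L_z)² = 182 ℏ²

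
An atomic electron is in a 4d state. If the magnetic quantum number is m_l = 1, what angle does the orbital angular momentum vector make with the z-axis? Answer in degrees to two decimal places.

The 4d subshell has l = 2.
|L| = √(l(l+1)) ℏ = √6 ℏ.
L_z = m_l ℏ = 1ℏ.
cos θ = L_z/|L| = 1/√6, so θ ≈ 65.91°.

θ ≈ 65.91°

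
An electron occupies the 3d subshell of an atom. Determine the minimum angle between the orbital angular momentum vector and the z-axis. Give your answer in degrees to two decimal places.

θ_min ≈ 35.26°

For 3d, l = 2.
|L| = ℏ√(l(l+1)) = √6 ℏ.
The smallest angle corresponds to the largest L_z, i.e. m_l = l = 2, giving L_z = 2ℏ.
cos θ_min = 2/√6, so θ_min ≈ 35.26°.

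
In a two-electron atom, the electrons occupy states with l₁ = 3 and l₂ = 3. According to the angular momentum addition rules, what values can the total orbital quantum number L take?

By the triangle rule, |l₁ − l₂| ≤ L ≤ l₁ + l₂.
L ∈ {0, 1, 2, 3, 4, 5, 6}.

L = 0, 1, 2, 3, 4, 5, 6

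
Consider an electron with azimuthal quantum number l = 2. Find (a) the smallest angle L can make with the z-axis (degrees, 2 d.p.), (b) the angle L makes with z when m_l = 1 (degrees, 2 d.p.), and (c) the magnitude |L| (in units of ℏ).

θ_min ≈ 35.26°; θ(m_l=1) ≈ 65.91°; |L| = √6 ℏ ≈ 2.449ℏ

cos θ_min = 2/√6, so θ_min ≈ 35.26°.
For m_l = 1: cos θ = 1/√6, θ ≈ 65.91°.
|L| = ℏ√(2·3) = √6 ℏ ≈ 2.449ℏ.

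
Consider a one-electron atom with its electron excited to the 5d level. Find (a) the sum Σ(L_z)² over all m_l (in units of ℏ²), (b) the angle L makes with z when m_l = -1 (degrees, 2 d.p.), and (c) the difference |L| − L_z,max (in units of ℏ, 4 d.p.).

The 5d level has l = 2.
Σ m_l² = 10, so Σ(L_z)² = 10 ℏ².
For m_l = -1: cos θ = -1/√6, θ ≈ 114.09°.
|L| − L_z,max = (√6 − 2)ℏ ≈ 0.4495ℏ.

Σ(L_z)² = 10 ℏ²; θ(m_l=-1) ≈ 114.09°; |L|−L_z,max ≈ 0.4495ℏ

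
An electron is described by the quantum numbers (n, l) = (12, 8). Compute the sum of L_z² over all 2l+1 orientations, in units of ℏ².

Σ(L_z)² = 408 ℏ²

m_l runs from −8 to 8, i.e. {-8, -7, -6, -5, -4, -3, -2, -1, 0, 1, 2, 3, 4, 5, 6, 7, 8}.
Σ m_l² = l(l+1)(2l+1)/3 = 8·9·17/3 = 408.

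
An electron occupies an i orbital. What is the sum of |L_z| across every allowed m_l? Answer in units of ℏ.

Σ|L_z| = 42 ℏ

For an i orbital, l = 6.
m_l ∈ {-6, -5, -4, -3, -2, -1, 0, 1, 2, 3, 4, 5, 6}.
Σ|m_l| = 2·6(6+1)/2 = 42.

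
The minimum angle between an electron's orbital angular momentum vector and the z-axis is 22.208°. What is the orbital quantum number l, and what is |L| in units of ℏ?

l = 6, |L| = √42 ℏ ≈ 6.481ℏ

At minimum angle, m_l = l, so cos θ = l/√(l(l+1)); cos²θ = l/(l+1) = 0.8571.
Solving: l = 6.
Then |L| = ℏ√(6·7) = √42 ℏ.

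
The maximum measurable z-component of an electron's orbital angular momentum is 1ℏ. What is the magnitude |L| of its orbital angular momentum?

The maximum L_z equals lℏ, giving l = 1.
|L| = √(l(l+1)) ℏ = √2 ℏ.

|L| = √2 ℏ ≈ 1.414ℏ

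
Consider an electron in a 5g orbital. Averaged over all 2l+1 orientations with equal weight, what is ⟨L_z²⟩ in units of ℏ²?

⟨L_z²⟩ = 6.667 ℏ²

The 5g subshell has l = 4.
m_l runs from −4 to 4, i.e. {-4, -3, -2, -1, 0, 1, 2, 3, 4}.
⟨L_z²⟩ = ℏ²·(Σ m_l²)/(2l+1) = ℏ²·60/9 = 6.667ℏ².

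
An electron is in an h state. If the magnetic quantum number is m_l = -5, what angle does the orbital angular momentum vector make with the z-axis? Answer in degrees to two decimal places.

For an h orbital, l = 5.
|L| = ℏ√(l(l+1)) = √30 ℏ.
L_z = m_l ℏ = −5ℏ.
cos θ = L_z/|L| = -5/√30, so θ ≈ 155.91°.

θ ≈ 155.91°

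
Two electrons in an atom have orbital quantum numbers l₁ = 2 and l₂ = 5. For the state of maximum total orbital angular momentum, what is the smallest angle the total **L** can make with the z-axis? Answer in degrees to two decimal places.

Angular momentum addition gives L = |l₁ − l₂|, …, l₁ + l₂.
L ∈ {3, 4, 5, 6, 7}.
The maximum is L = 7, with |L_tot| = ℏ√(7·8) = 2√14 ℏ.
The minimum angle with z is arccos(7/√56) ≈ 20.70°.

θ_min ≈ 20.70°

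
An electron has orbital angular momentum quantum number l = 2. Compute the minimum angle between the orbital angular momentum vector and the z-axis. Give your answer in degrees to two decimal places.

θ_min ≈ 35.26°

|L| = √(l(l+1)) ℏ = √6 ℏ.
The smallest angle corresponds to the largest L_z, i.e. m_l = l = 2, giving L_z = 2ℏ.
cos θ_min = 2/√6, so θ_min ≈ 35.26°.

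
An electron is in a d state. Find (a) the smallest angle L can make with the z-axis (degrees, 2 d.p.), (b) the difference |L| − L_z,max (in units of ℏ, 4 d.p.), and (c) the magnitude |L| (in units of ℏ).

The letter d corresponds to l = 2.
cos θ_min = 2/√6, so θ_min ≈ 35.26°.
|L| − L_z,max = (√6 − 2)ℏ ≈ 0.4495ℏ.
|L| = ℏ√(2·3) = √6 ℏ ≈ 2.449ℏ.

θ_min ≈ 35.26°; |L|−L_z,max ≈ 0.4495ℏ; |L| = √6 ℏ ≈ 2.449ℏ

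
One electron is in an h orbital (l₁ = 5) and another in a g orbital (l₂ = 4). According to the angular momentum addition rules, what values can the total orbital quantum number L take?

L = 1, 2, 3, 4, 5, 6, 7, 8, 9

By the triangle rule, |l₁ − l₂| ≤ L ≤ l₁ + l₂.
L ∈ {1, 2, 3, 4, 5, 6, 7, 8, 9}.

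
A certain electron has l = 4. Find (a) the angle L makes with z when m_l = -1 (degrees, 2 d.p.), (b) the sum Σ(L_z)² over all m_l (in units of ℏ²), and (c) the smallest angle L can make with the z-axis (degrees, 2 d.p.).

θ(m_l=-1) ≈ 102.92°; Σ(L_z)² = 60 ℏ²; θ_min ≈ 26.57°

For m_l = -1: cos θ = -1/√20, θ ≈ 102.92°.
Σ m_l² = 60, so Σ(L_z)² = 60 ℏ².
cos θ_min = 4/√20, so θ_min ≈ 26.57°.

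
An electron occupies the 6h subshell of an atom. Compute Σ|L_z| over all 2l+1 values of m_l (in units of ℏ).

Σ|L_z| = 30 ℏ

The 6h subshell has l = 5.
m_l runs from −5 to 5, i.e. {-5, -4, -3, -2, -1, 0, 1, 2, 3, 4, 5}.
Σ|m_l| = l(l+1) = 30.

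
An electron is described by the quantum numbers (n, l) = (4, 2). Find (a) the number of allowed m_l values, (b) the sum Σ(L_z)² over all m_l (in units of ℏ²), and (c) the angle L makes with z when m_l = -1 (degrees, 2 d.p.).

There are 2l+1 = 5 values of m_l.
Σ m_l² = 10, so Σ(L_z)² = 10 ℏ².
For m_l = -1: cos θ = -1/√6, θ ≈ 114.09°.

5 values; Σ(L_z)² = 10 ℏ²; θ(m_l=-1) ≈ 114.09°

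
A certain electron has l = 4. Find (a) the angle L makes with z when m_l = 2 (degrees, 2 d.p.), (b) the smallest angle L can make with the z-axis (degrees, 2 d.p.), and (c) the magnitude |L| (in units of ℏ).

θ(m_l=2) ≈ 63.43°; θ_min ≈ 26.57°; |L| = 2√5 ℏ ≈ 4.472ℏ

For m_l = 2: cos θ = 2/√20, θ ≈ 63.43°.
cos θ_min = 4/√20, so θ_min ≈ 26.57°.
|L| = ℏ√(4·5) = 2√5 ℏ ≈ 4.472ℏ.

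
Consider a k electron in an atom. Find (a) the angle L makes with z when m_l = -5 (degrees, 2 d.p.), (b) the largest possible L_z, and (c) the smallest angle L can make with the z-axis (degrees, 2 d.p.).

The letter k corresponds to l = 7.
For m_l = -5: cos θ = -5/√56, θ ≈ 131.92°.
L_z,max = lℏ = 7ℏ.
cos θ_min = 7/√56, so θ_min ≈ 20.70°.

θ(m_l=-5) ≈ 131.92°; L_z,max = 7ℏ; θ_min ≈ 20.70°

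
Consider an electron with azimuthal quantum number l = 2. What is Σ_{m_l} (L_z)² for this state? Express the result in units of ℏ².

Σ(L_z)² = 10 ℏ²

The allowed m_l values are -2, -1, 0, 1, 2.
Σ m_l² = l(l+1)(2l+1)/3 = 2·3·5/3 = 10.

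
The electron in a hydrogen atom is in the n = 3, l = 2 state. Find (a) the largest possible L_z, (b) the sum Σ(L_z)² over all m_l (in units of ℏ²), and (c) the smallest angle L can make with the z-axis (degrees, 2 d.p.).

L_z,max = lℏ = 2ℏ.
Σ m_l² = 10, so Σ(L_z)² = 10 ℏ².
cos θ_min = 2/√6, so θ_min ≈ 35.26°.

L_z,max = 2ℏ; Σ(L_z)² = 10 ℏ²; θ_min ≈ 35.26°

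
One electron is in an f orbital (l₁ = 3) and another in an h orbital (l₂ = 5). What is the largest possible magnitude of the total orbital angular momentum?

|L_tot|_max = 6√2 ℏ ≈ 8.485ℏ

L runs from |3 − 5| = 2 to 3 + 5 = 8.
Allowed values: L = 2, 3, 4, 5, 6, 7, 8.
The largest magnitude corresponds to L = 8: |L_tot| = ℏ√(8·9) = 6√2 ℏ.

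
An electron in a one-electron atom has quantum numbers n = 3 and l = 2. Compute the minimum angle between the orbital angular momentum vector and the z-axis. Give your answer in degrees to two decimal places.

|L| = ℏ√(l(l+1)) = √6 ℏ.
The smallest angle corresponds to the largest L_z, i.e. m_l = l = 2, giving L_z = 2ℏ.
cos θ_min = 2/√6, so θ_min ≈ 35.26°.

θ_min ≈ 35.26°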